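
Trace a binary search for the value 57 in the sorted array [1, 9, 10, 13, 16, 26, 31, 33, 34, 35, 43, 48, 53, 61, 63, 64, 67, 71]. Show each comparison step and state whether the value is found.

Binary search for 57 in [1, 9, 10, 13, 16, 26, 31, 33, 34, 35, 43, 48, 53, 61, 63, 64, 67, 71]:

lo=0, hi=17, mid=8, arr[mid]=34 -> 34 < 57, search right half
lo=9, hi=17, mid=13, arr[mid]=61 -> 61 > 57, search left half
lo=9, hi=12, mid=10, arr[mid]=43 -> 43 < 57, search right half
lo=11, hi=12, mid=11, arr[mid]=48 -> 48 < 57, search right half
lo=12, hi=12, mid=12, arr[mid]=53 -> 53 < 57, search right half
lo=13 > hi=12, target 57 not found

Binary search determines that 57 is not in the array after 5 comparisons. The search space was exhausted without finding the target.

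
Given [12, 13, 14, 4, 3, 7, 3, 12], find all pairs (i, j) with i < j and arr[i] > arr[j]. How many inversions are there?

Finding inversions in [12, 13, 14, 4, 3, 7, 3, 12]:

(0, 3): arr[0]=12 > arr[3]=4
(0, 4): arr[0]=12 > arr[4]=3
(0, 5): arr[0]=12 > arr[5]=7
(0, 6): arr[0]=12 > arr[6]=3
(1, 3): arr[1]=13 > arr[3]=4
(1, 4): arr[1]=13 > arr[4]=3
(1, 5): arr[1]=13 > arr[5]=7
(1, 6): arr[1]=13 > arr[6]=3
(1, 7): arr[1]=13 > arr[7]=12
(2, 3): arr[2]=14 > arr[3]=4
(2, 4): arr[2]=14 > arr[4]=3
(2, 5): arr[2]=14 > arr[5]=7
(2, 6): arr[2]=14 > arr[6]=3
(2, 7): arr[2]=14 > arr[7]=12
(3, 4): arr[3]=4 > arr[4]=3
(3, 6): arr[3]=4 > arr[6]=3
(5, 6): arr[5]=7 > arr[6]=3

Total inversions: 17

The array has 17 inversion(s): (0,3), (0,4), (0,5), (0,6), (1,3), (1,4), (1,5), (1,6), (1,7), (2,3), (2,4), (2,5), (2,6), (2,7), (3,4), (3,6), (5,6). Each pair (i,j) satisfies i < j and arr[i] > arr[j].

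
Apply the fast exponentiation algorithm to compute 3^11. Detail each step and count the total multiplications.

Computing 3^11 by squaring (build up from 3^1; each line after the first costs one multiplication):

3^1 = 3
3^2 = (3^1)^2 = 3^2 = 9
3^4 = (3^2)^2 = 9^2 = 81
3^5 = 3 * 3^4 = 3 * 81 = 243
3^10 = (3^5)^2 = 243^2 = 59049
3^11 = 3 * 3^10 = 3 * 59049 = 177147

Result: 177147
Multiplications needed: 5 (5 lines after 3^1)

3^11 = 177147. Using exponentiation by squaring, this requires 5 multiplications. The key idea: if the exponent is even, square the half-power; if odd, multiply by the base once.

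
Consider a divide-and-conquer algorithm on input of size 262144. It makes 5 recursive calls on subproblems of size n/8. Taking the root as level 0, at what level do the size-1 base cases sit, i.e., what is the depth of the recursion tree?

For divide and conquer with division factor 8:

Problem sizes at each level:
Level 0: 262144
Level 1: 32768
Level 2: 4096
Level 3: 512
Level 4: 64
Level 5: 8
Level 6: 1

The root is level 0 and the size-1 base case is level 6 (the tree spans levels 0 through 6, i.e. 7 levels counting the root), so the depth is the number of divisions: log_8(262144) = 6

The recursion tree depth is log_8(262144) = 6. At each level, the problem size is divided by 8, so it takes 6 divisions to reduce to a base case of size 1. The algorithm makes 5 recursive calls at each level.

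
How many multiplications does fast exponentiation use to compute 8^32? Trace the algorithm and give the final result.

Computing 8^32 by squaring (build up from 8^1; each line after the first costs one multiplication):

8^1 = 8
8^2 = (8^1)^2 = 8^2 = 64
8^4 = (8^2)^2 = 64^2 = 4096
8^8 = (8^4)^2 = 4096^2 = 16777216
8^16 = (8^8)^2 = 16777216^2 = 281474976710656
8^32 = (8^16)^2 = 281474976710656^2 = 79228162514264337593543950336

Result: 79228162514264337593543950336
Multiplications needed: 5 (5 lines after 8^1)

8^32 = 79228162514264337593543950336. Using exponentiation by squaring, this requires 5 multiplications. The key idea: if the exponent is even, square the half-power; if odd, multiply by the base once.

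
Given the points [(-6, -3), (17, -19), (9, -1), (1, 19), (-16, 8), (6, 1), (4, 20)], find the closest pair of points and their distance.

Computing all pairwise distances among 7 points:

d((-6, -3), (17, -19)) = 28.0179
d((-6, -3), (9, -1)) = 15.1327
d((-6, -3), (1, 19)) = 23.0868
d((-6, -3), (-16, 8)) = 14.8661
d((-6, -3), (6, 1)) = 12.6491
d((-6, -3), (4, 20)) = 25.0799
d((17, -19), (9, -1)) = 19.6977
d((17, -19), (1, 19)) = 41.2311
d((17, -19), (-16, 8)) = 42.638
d((17, -19), (6, 1)) = 22.8254
d((17, -19), (4, 20)) = 41.1096
d((9, -1), (1, 19)) = 21.5407
d((9, -1), (-16, 8)) = 26.5707
d((9, -1), (6, 1)) = 3.6056
d((9, -1), (4, 20)) = 21.587
d((1, 19), (-16, 8)) = 20.2485
d((1, 19), (6, 1)) = 18.6815
d((1, 19), (4, 20)) = 3.1623 <-- minimum
d((-16, 8), (6, 1)) = 23.0868
d((-16, 8), (4, 20)) = 23.3238
d((6, 1), (4, 20)) = 19.105

Closest pair: (1, 19) and (4, 20) with distance 3.1623

The closest pair is (1, 19) and (4, 20) with Euclidean distance 3.1623. For 7 points, brute-force pairwise comparison is shown above. For large n, the divide-and-conquer algorithm (sort by x, recurse on halves, check the dividing strip) achieves O(n log n).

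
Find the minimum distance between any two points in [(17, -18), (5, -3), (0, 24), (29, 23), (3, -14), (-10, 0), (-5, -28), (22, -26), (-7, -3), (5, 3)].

Computing all pairwise distances among 10 points:

d((17, -18), (5, -3)) = 19.2094
d((17, -18), (0, 24)) = 45.31
d((17, -18), (29, 23)) = 42.72
d((17, -18), (3, -14)) = 14.5602
d((17, -18), (-10, 0)) = 32.45
d((17, -18), (-5, -28)) = 24.1661
d((17, -18), (22, -26)) = 9.434
d((17, -18), (-7, -3)) = 28.3019
d((17, -18), (5, 3)) = 24.1868
d((5, -3), (0, 24)) = 27.4591
d((5, -3), (29, 23)) = 35.3836
d((5, -3), (3, -14)) = 11.1803
d((5, -3), (-10, 0)) = 15.2971
d((5, -3), (-5, -28)) = 26.9258
d((5, -3), (22, -26)) = 28.6007
d((5, -3), (-7, -3)) = 12.0
d((5, -3), (5, 3)) = 6.0
d((0, 24), (29, 23)) = 29.0172
d((0, 24), (3, -14)) = 38.1182
d((0, 24), (-10, 0)) = 26.0
d((0, 24), (-5, -28)) = 52.2398
d((0, 24), (22, -26)) = 54.626
d((0, 24), (-7, -3)) = 27.8927
d((0, 24), (5, 3)) = 21.587
d((29, 23), (3, -14)) = 45.2217
d((29, 23), (-10, 0)) = 45.2769
d((29, 23), (-5, -28)) = 61.2944
d((29, 23), (22, -26)) = 49.4975
d((29, 23), (-7, -3)) = 44.4072
d((29, 23), (5, 3)) = 31.241
d((3, -14), (-10, 0)) = 19.105
d((3, -14), (-5, -28)) = 16.1245
d((3, -14), (22, -26)) = 22.4722
d((3, -14), (-7, -3)) = 14.8661
d((3, -14), (5, 3)) = 17.1172
d((-10, 0), (-5, -28)) = 28.4429
d((-10, 0), (22, -26)) = 41.2311
d((-10, 0), (-7, -3)) = 4.2426 <-- minimum
d((-10, 0), (5, 3)) = 15.2971
d((-5, -28), (22, -26)) = 27.074
d((-5, -28), (-7, -3)) = 25.0799
d((-5, -28), (5, 3)) = 32.573
d((22, -26), (-7, -3)) = 37.0135
d((22, -26), (5, 3)) = 33.6155
d((-7, -3), (5, 3)) = 13.4164

Closest pair: (-10, 0) and (-7, -3) with distance 4.2426

The closest pair is (-10, 0) and (-7, -3) with Euclidean distance 4.2426. For 10 points, brute-force pairwise comparison is shown above. For large n, the divide-and-conquer algorithm (sort by x, recurse on halves, check the dividing strip) achieves O(n log n).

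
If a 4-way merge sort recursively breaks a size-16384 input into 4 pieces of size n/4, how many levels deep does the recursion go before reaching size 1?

For divide and conquer with division factor 4:

Problem sizes at each level:
Level 0: 16384
Level 1: 4096
Level 2: 1024
Level 3: 256
Level 4: 64
Level 5: 16
Level 6: 4
Level 7: 1

The root is level 0 and the size-1 base case is level 7 (the tree spans levels 0 through 7, i.e. 8 levels counting the root), so the depth is the number of divisions: log_4(16384) = 7

The recursion tree depth is log_4(16384) = 7. At each level, the problem size is divided by 4, so it takes 7 divisions to reduce to a base case of size 1. The algorithm makes 4 recursive calls at each level.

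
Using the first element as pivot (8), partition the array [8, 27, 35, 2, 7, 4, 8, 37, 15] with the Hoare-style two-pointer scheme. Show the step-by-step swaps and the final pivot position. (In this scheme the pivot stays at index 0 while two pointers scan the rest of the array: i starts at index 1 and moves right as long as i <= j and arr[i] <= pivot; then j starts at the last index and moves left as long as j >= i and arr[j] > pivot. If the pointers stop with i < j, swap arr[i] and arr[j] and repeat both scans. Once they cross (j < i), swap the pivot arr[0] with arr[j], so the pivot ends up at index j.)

Hoare-style two-pointer partition with pivot = 8:

Initial array: [8, 27, 35, 2, 7, 4, 8, 37, 15]

Pointers start at i = 1, j = 8.
i stops at index 1 (arr[1]=27 > 8), j stops at index 6 (arr[6]=8 <= 8): swap arr[1] and arr[6], array becomes [8, 8, 35, 2, 7, 4, 27, 37, 15]
i stops at index 2 (arr[2]=35 > 8), j stops at index 5 (arr[5]=4 <= 8): swap arr[2] and arr[5], array becomes [8, 8, 4, 2, 7, 35, 27, 37, 15]
i ends at 5, j ends at 4: the pointers have crossed (j < i), so scanning stops.

Swap pivot arr[0] with arr[4] to place pivot at position 4: [7, 8, 4, 2, 8, 35, 27, 37, 15]
Pivot position: 4

After partitioning with pivot 8, the array becomes [7, 8, 4, 2, 8, 35, 27, 37, 15]. The pivot is placed at index 4. All elements to the left of the pivot are <= 8, and all elements to the right are > 8.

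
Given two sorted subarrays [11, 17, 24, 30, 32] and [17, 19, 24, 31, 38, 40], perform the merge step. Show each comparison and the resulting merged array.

Merging process:

Compare 11 vs 17: take 11 from left. Merged: [11]
Compare 17 vs 17: take 17 from left. Merged: [11, 17]
Compare 24 vs 17: take 17 from right. Merged: [11, 17, 17]
Compare 24 vs 19: take 19 from right. Merged: [11, 17, 17, 19]
Compare 24 vs 24: take 24 from left. Merged: [11, 17, 17, 19, 24]
Compare 30 vs 24: take 24 from right. Merged: [11, 17, 17, 19, 24, 24]
Compare 30 vs 31: take 30 from left. Merged: [11, 17, 17, 19, 24, 24, 30]
Compare 32 vs 31: take 31 from right. Merged: [11, 17, 17, 19, 24, 24, 30, 31]
Compare 32 vs 38: take 32 from left. Merged: [11, 17, 17, 19, 24, 24, 30, 31, 32]
Append remaining from right: [38, 40]. Merged: [11, 17, 17, 19, 24, 24, 30, 31, 32, 38, 40]

Final merged array: [11, 17, 17, 19, 24, 24, 30, 31, 32, 38, 40]
Total comparisons: 9

The merged array is [11, 17, 17, 19, 24, 24, 30, 31, 32, 38, 40], requiring 9 comparisons. The merge step runs in O(n) time where n is the total number of elements.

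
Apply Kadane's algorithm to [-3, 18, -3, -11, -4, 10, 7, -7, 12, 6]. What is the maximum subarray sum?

Using Kadane's algorithm on [-3, 18, -3, -11, -4, 10, 7, -7, 12, 6]:

Scanning through the array:
Position 1 (value 18): max_ending_here = 18, max_so_far = 18
Position 2 (value -3): max_ending_here = 15, max_so_far = 18
Position 3 (value -11): max_ending_here = 4, max_so_far = 18
Position 4 (value -4): max_ending_here = 0, max_so_far = 18
Position 5 (value 10): max_ending_here = 10, max_so_far = 18
Position 6 (value 7): max_ending_here = 17, max_so_far = 18
Position 7 (value -7): max_ending_here = 10, max_so_far = 18
Position 8 (value 12): max_ending_here = 22, max_so_far = 22
Position 9 (value 6): max_ending_here = 28, max_so_far = 28

Maximum subarray: [18, -3, -11, -4, 10, 7, -7, 12, 6]
Maximum sum: 28

The maximum subarray is [18, -3, -11, -4, 10, 7, -7, 12, 6] with sum 28. This subarray runs from index 1 to index 9.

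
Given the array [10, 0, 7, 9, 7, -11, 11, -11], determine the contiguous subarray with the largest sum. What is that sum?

Using Kadane's algorithm on [10, 0, 7, 9, 7, -11, 11, -11]:

Scanning through the array:
Position 1 (value 0): max_ending_here = 10, max_so_far = 10
Position 2 (value 7): max_ending_here = 17, max_so_far = 17
Position 3 (value 9): max_ending_here = 26, max_so_far = 26
Position 4 (value 7): max_ending_here = 33, max_so_far = 33
Position 5 (value -11): max_ending_here = 22, max_so_far = 33
Position 6 (value 11): max_ending_here = 33, max_so_far = 33
Position 7 (value -11): max_ending_here = 22, max_so_far = 33

Maximum subarray: [10, 0, 7, 9, 7]
Maximum sum: 33

The maximum subarray is [10, 0, 7, 9, 7] with sum 33. This subarray runs from index 0 to index 4.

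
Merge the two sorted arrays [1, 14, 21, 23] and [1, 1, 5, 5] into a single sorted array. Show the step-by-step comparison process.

Merging process:

Compare 1 vs 1: take 1 from left. Merged: [1]
Compare 14 vs 1: take 1 from right. Merged: [1, 1]
Compare 14 vs 1: take 1 from right. Merged: [1, 1, 1]
Compare 14 vs 5: take 5 from right. Merged: [1, 1, 1, 5]
Compare 14 vs 5: take 5 from right. Merged: [1, 1, 1, 5, 5]
Append remaining from left: [14, 21, 23]. Merged: [1, 1, 1, 5, 5, 14, 21, 23]

Final merged array: [1, 1, 1, 5, 5, 14, 21, 23]
Total comparisons: 5

The merged array is [1, 1, 1, 5, 5, 14, 21, 23], requiring 5 comparisons. The merge step runs in O(n) time where n is the total number of elements.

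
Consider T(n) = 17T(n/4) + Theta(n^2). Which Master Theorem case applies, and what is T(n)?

Master Theorem for T(n) = 17T(n/4) + O(n^2):

a = 17, b = 4, c = 2
log_b(a) = log_4(17) = 2.0437

Case 1: c = 2 < log_4(17) = 2.0437
T(n) = O(n^(log_4 17))

For T(n) = 17T(n/4) + O(n^2): log_4(17) = 2.0437. This is Case 1 of the Master Theorem (c < log_b(a), work dominated by leaves), giving O(n^(log_4 17)).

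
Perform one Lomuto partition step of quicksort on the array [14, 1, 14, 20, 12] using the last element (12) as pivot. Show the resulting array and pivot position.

Lomuto partition with pivot = 12:

Initial array: [14, 1, 14, 20, 12]

arr[0]=14 > 12: no swap
arr[1]=1 <= 12: swap with position 0, array becomes [1, 14, 14, 20, 12]
arr[2]=14 > 12: no swap
arr[3]=20 > 12: no swap

Place pivot at position 1: [1, 12, 14, 20, 14]
Pivot position: 1

After partitioning with pivot 12, the array becomes [1, 12, 14, 20, 14]. The pivot is placed at index 1. All elements to the left of the pivot are <= 12, and all elements to the right are > 12.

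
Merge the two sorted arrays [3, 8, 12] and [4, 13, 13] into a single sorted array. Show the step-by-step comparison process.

Merging process:

Compare 3 vs 4: take 3 from left. Merged: [3]
Compare 8 vs 4: take 4 from right. Merged: [3, 4]
Compare 8 vs 13: take 8 from left. Merged: [3, 4, 8]
Compare 12 vs 13: take 12 from left. Merged: [3, 4, 8, 12]
Append remaining from right: [13, 13]. Merged: [3, 4, 8, 12, 13, 13]

Final merged array: [3, 4, 8, 12, 13, 13]
Total comparisons: 4

The merged array is [3, 4, 8, 12, 13, 13], requiring 4 comparisons. The merge step runs in O(n) time where n is the total number of elements.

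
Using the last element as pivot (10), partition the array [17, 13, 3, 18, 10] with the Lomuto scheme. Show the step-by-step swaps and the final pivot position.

Lomuto partition with pivot = 10:

Initial array: [17, 13, 3, 18, 10]

arr[0]=17 > 10: no swap
arr[1]=13 > 10: no swap
arr[2]=3 <= 10: swap with position 0, array becomes [3, 13, 17, 18, 10]
arr[3]=18 > 10: no swap

Place pivot at position 1: [3, 10, 17, 18, 13]
Pivot position: 1

After partitioning with pivot 10, the array becomes [3, 10, 17, 18, 13]. The pivot is placed at index 1. All elements to the left of the pivot are <= 10, and all elements to the right are > 10.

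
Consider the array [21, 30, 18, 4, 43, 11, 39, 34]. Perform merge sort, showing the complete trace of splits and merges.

Merge sort trace:

Split: [21, 30, 18, 4, 43, 11, 39, 34] -> [21, 30, 18, 4] and [43, 11, 39, 34]
  Split: [21, 30, 18, 4] -> [21, 30] and [18, 4]
    Split: [21, 30] -> [21] and [30]
    Merge: [21] + [30] -> [21, 30]
    Split: [18, 4] -> [18] and [4]
    Merge: [18] + [4] -> [4, 18]
  Merge: [21, 30] + [4, 18] -> [4, 18, 21, 30]
  Split: [43, 11, 39, 34] -> [43, 11] and [39, 34]
    Split: [43, 11] -> [43] and [11]
    Merge: [43] + [11] -> [11, 43]
    Split: [39, 34] -> [39] and [34]
    Merge: [39] + [34] -> [34, 39]
  Merge: [11, 43] + [34, 39] -> [11, 34, 39, 43]
Merge: [4, 18, 21, 30] + [11, 34, 39, 43] -> [4, 11, 18, 21, 30, 34, 39, 43]

Final sorted array: [4, 11, 18, 21, 30, 34, 39, 43]

The merge sort proceeds by recursively splitting the array and merging sorted halves.
After all merges, the sorted array is [4, 11, 18, 21, 30, 34, 39, 43].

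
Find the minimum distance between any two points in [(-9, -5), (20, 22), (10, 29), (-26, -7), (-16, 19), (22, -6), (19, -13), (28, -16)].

Computing all pairwise distances among 8 points:

d((-9, -5), (20, 22)) = 39.6232
d((-9, -5), (10, 29)) = 38.9487
d((-9, -5), (-26, -7)) = 17.1172
d((-9, -5), (-16, 19)) = 25.0
d((-9, -5), (22, -6)) = 31.0161
d((-9, -5), (19, -13)) = 29.1204
d((-9, -5), (28, -16)) = 38.6005
d((20, 22), (10, 29)) = 12.2066
d((20, 22), (-26, -7)) = 54.3783
d((20, 22), (-16, 19)) = 36.1248
d((20, 22), (22, -6)) = 28.0713
d((20, 22), (19, -13)) = 35.0143
d((20, 22), (28, -16)) = 38.833
d((10, 29), (-26, -7)) = 50.9117
d((10, 29), (-16, 19)) = 27.8568
d((10, 29), (22, -6)) = 37.0
d((10, 29), (19, -13)) = 42.9535
d((10, 29), (28, -16)) = 48.4665
d((-26, -7), (-16, 19)) = 27.8568
d((-26, -7), (22, -6)) = 48.0104
d((-26, -7), (19, -13)) = 45.3982
d((-26, -7), (28, -16)) = 54.7449
d((-16, 19), (22, -6)) = 45.4863
d((-16, 19), (19, -13)) = 47.4236
d((-16, 19), (28, -16)) = 56.2228
d((22, -6), (19, -13)) = 7.6158 <-- minimum
d((22, -6), (28, -16)) = 11.6619
d((19, -13), (28, -16)) = 9.4868

Closest pair: (22, -6) and (19, -13) with distance 7.6158

The closest pair is (22, -6) and (19, -13) with Euclidean distance 7.6158. For 8 points, brute-force pairwise comparison is shown above. For large n, the divide-and-conquer algorithm (sort by x, recurse on halves, check the dividing strip) achieves O(n log n).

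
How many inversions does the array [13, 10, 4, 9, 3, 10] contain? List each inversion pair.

Finding inversions in [13, 10, 4, 9, 3, 10]:

(0, 1): arr[0]=13 > arr[1]=10
(0, 2): arr[0]=13 > arr[2]=4
(0, 3): arr[0]=13 > arr[3]=9
(0, 4): arr[0]=13 > arr[4]=3
(0, 5): arr[0]=13 > arr[5]=10
(1, 2): arr[1]=10 > arr[2]=4
(1, 3): arr[1]=10 > arr[3]=9
(1, 4): arr[1]=10 > arr[4]=3
(2, 4): arr[2]=4 > arr[4]=3
(3, 4): arr[3]=9 > arr[4]=3

Total inversions: 10

The array has 10 inversion(s): (0,1), (0,2), (0,3), (0,4), (0,5), (1,2), (1,3), (1,4), (2,4), (3,4). Each pair (i,j) satisfies i < j and arr[i] > arr[j].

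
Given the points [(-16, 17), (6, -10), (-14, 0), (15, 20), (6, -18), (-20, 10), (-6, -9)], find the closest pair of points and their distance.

Computing all pairwise distances among 7 points:

d((-16, 17), (6, -10)) = 34.8281
d((-16, 17), (-14, 0)) = 17.1172
d((-16, 17), (15, 20)) = 31.1448
d((-16, 17), (6, -18)) = 41.3401
d((-16, 17), (-20, 10)) = 8.0623
d((-16, 17), (-6, -9)) = 27.8568
d((6, -10), (-14, 0)) = 22.3607
d((6, -10), (15, 20)) = 31.3209
d((6, -10), (6, -18)) = 8.0 <-- minimum
d((6, -10), (-20, 10)) = 32.8024
d((6, -10), (-6, -9)) = 12.0416
d((-14, 0), (15, 20)) = 35.2278
d((-14, 0), (6, -18)) = 26.9072
d((-14, 0), (-20, 10)) = 11.6619
d((-14, 0), (-6, -9)) = 12.0416
d((15, 20), (6, -18)) = 39.0512
d((15, 20), (-20, 10)) = 36.4005
d((15, 20), (-6, -9)) = 35.805
d((6, -18), (-20, 10)) = 38.2099
d((6, -18), (-6, -9)) = 15.0
d((-20, 10), (-6, -9)) = 23.6008

Closest pair: (6, -10) and (6, -18) with distance 8.0

The closest pair is (6, -10) and (6, -18) with Euclidean distance 8.0. For 7 points, brute-force pairwise comparison is shown above. For large n, the divide-and-conquer algorithm (sort by x, recurse on halves, check the dividing strip) achieves O(n log n).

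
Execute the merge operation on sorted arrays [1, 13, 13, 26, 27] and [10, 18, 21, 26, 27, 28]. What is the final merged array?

Merging process:

Compare 1 vs 10: take 1 from left. Merged: [1]
Compare 13 vs 10: take 10 from right. Merged: [1, 10]
Compare 13 vs 18: take 13 from left. Merged: [1, 10, 13]
Compare 13 vs 18: take 13 from left. Merged: [1, 10, 13, 13]
Compare 26 vs 18: take 18 from right. Merged: [1, 10, 13, 13, 18]
Compare 26 vs 21: take 21 from right. Merged: [1, 10, 13, 13, 18, 21]
Compare 26 vs 26: take 26 from left. Merged: [1, 10, 13, 13, 18, 21, 26]
Compare 27 vs 26: take 26 from right. Merged: [1, 10, 13, 13, 18, 21, 26, 26]
Compare 27 vs 27: take 27 from left. Merged: [1, 10, 13, 13, 18, 21, 26, 26, 27]
Append remaining from right: [27, 28]. Merged: [1, 10, 13, 13, 18, 21, 26, 26, 27, 27, 28]

Final merged array: [1, 10, 13, 13, 18, 21, 26, 26, 27, 27, 28]
Total comparisons: 9

The merged array is [1, 10, 13, 13, 18, 21, 26, 26, 27, 27, 28], requiring 9 comparisons. The merge step runs in O(n) time where n is the total number of elements.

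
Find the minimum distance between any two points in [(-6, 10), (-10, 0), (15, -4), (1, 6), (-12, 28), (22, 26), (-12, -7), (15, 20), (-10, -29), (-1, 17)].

Computing all pairwise distances among 10 points:

d((-6, 10), (-10, 0)) = 10.7703
d((-6, 10), (15, -4)) = 25.2389
d((-6, 10), (1, 6)) = 8.0623
d((-6, 10), (-12, 28)) = 18.9737
d((-6, 10), (22, 26)) = 32.249
d((-6, 10), (-12, -7)) = 18.0278
d((-6, 10), (15, 20)) = 23.2594
d((-6, 10), (-10, -29)) = 39.2046
d((-6, 10), (-1, 17)) = 8.6023
d((-10, 0), (15, -4)) = 25.318
d((-10, 0), (1, 6)) = 12.53
d((-10, 0), (-12, 28)) = 28.0713
d((-10, 0), (22, 26)) = 41.2311
d((-10, 0), (-12, -7)) = 7.2801 <-- minimum
d((-10, 0), (15, 20)) = 32.0156
d((-10, 0), (-10, -29)) = 29.0
d((-10, 0), (-1, 17)) = 19.2354
d((15, -4), (1, 6)) = 17.2047
d((15, -4), (-12, 28)) = 41.8688
d((15, -4), (22, 26)) = 30.8058
d((15, -4), (-12, -7)) = 27.1662
d((15, -4), (15, 20)) = 24.0
d((15, -4), (-10, -29)) = 35.3553
d((15, -4), (-1, 17)) = 26.4008
d((1, 6), (-12, 28)) = 25.5539
d((1, 6), (22, 26)) = 29.0
d((1, 6), (-12, -7)) = 18.3848
d((1, 6), (15, 20)) = 19.799
d((1, 6), (-10, -29)) = 36.6879
d((1, 6), (-1, 17)) = 11.1803
d((-12, 28), (22, 26)) = 34.0588
d((-12, 28), (-12, -7)) = 35.0
d((-12, 28), (15, 20)) = 28.1603
d((-12, 28), (-10, -29)) = 57.0351
d((-12, 28), (-1, 17)) = 15.5563
d((22, 26), (-12, -7)) = 47.3814
d((22, 26), (15, 20)) = 9.2195
d((22, 26), (-10, -29)) = 63.6318
d((22, 26), (-1, 17)) = 24.6982
d((-12, -7), (15, 20)) = 38.1838
d((-12, -7), (-10, -29)) = 22.0907
d((-12, -7), (-1, 17)) = 26.4008
d((15, 20), (-10, -29)) = 55.0091
d((15, 20), (-1, 17)) = 16.2788
d((-10, -29), (-1, 17)) = 46.8722

Closest pair: (-10, 0) and (-12, -7) with distance 7.2801

The closest pair is (-10, 0) and (-12, -7) with Euclidean distance 7.2801. For 10 points, brute-force pairwise comparison is shown above. For large n, the divide-and-conquer algorithm (sort by x, recurse on halves, check the dividing strip) achieves O(n log n).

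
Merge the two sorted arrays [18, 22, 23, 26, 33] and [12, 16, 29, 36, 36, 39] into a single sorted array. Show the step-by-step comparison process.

Merging process:

Compare 18 vs 12: take 12 from right. Merged: [12]
Compare 18 vs 16: take 16 from right. Merged: [12, 16]
Compare 18 vs 29: take 18 from left. Merged: [12, 16, 18]
Compare 22 vs 29: take 22 from left. Merged: [12, 16, 18, 22]
Compare 23 vs 29: take 23 from left. Merged: [12, 16, 18, 22, 23]
Compare 26 vs 29: take 26 from left. Merged: [12, 16, 18, 22, 23, 26]
Compare 33 vs 29: take 29 from right. Merged: [12, 16, 18, 22, 23, 26, 29]
Compare 33 vs 36: take 33 from left. Merged: [12, 16, 18, 22, 23, 26, 29, 33]
Append remaining from right: [36, 36, 39]. Merged: [12, 16, 18, 22, 23, 26, 29, 33, 36, 36, 39]

Final merged array: [12, 16, 18, 22, 23, 26, 29, 33, 36, 36, 39]
Total comparisons: 8

The merged array is [12, 16, 18, 22, 23, 26, 29, 33, 36, 36, 39], requiring 8 comparisons. The merge step runs in O(n) time where n is the total number of elements.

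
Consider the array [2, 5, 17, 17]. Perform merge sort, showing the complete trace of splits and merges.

Merge sort trace:

Split: [2, 5, 17, 17] -> [2, 5] and [17, 17]
  Split: [2, 5] -> [2] and [5]
  Merge: [2] + [5] -> [2, 5]
  Split: [17, 17] -> [17] and [17]
  Merge: [17] + [17] -> [17, 17]
Merge: [2, 5] + [17, 17] -> [2, 5, 17, 17]

Final sorted array: [2, 5, 17, 17]

The merge sort proceeds by recursively splitting the array and merging sorted halves.
After all merges, the sorted array is [2, 5, 17, 17].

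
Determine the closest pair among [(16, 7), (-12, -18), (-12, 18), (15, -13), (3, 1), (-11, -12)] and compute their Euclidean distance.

Computing all pairwise distances among 6 points:

d((16, 7), (-12, -18)) = 37.5366
d((16, 7), (-12, 18)) = 30.0832
d((16, 7), (15, -13)) = 20.025
d((16, 7), (3, 1)) = 14.3178
d((16, 7), (-11, -12)) = 33.0151
d((-12, -18), (-12, 18)) = 36.0
d((-12, -18), (15, -13)) = 27.4591
d((-12, -18), (3, 1)) = 24.2074
d((-12, -18), (-11, -12)) = 6.0828 <-- minimum
d((-12, 18), (15, -13)) = 41.1096
d((-12, 18), (3, 1)) = 22.6716
d((-12, 18), (-11, -12)) = 30.0167
d((15, -13), (3, 1)) = 18.4391
d((15, -13), (-11, -12)) = 26.0192
d((3, 1), (-11, -12)) = 19.105

Closest pair: (-12, -18) and (-11, -12) with distance 6.0828

The closest pair is (-12, -18) and (-11, -12) with Euclidean distance 6.0828. For 6 points, brute-force pairwise comparison is shown above. For large n, the divide-and-conquer algorithm (sort by x, recurse on halves, check the dividing strip) achieves O(n log n).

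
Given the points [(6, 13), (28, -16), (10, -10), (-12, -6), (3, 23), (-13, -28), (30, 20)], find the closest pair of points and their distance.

Computing all pairwise distances among 7 points:

d((6, 13), (28, -16)) = 36.4005
d((6, 13), (10, -10)) = 23.3452
d((6, 13), (-12, -6)) = 26.1725
d((6, 13), (3, 23)) = 10.4403 <-- minimum
d((6, 13), (-13, -28)) = 45.1885
d((6, 13), (30, 20)) = 25.0
d((28, -16), (10, -10)) = 18.9737
d((28, -16), (-12, -6)) = 41.2311
d((28, -16), (3, 23)) = 46.3249
d((28, -16), (-13, -28)) = 42.72
d((28, -16), (30, 20)) = 36.0555
d((10, -10), (-12, -6)) = 22.3607
d((10, -10), (3, 23)) = 33.7343
d((10, -10), (-13, -28)) = 29.2062
d((10, -10), (30, 20)) = 36.0555
d((-12, -6), (3, 23)) = 32.6497
d((-12, -6), (-13, -28)) = 22.0227
d((-12, -6), (30, 20)) = 49.3964
d((3, 23), (-13, -28)) = 53.4509
d((3, 23), (30, 20)) = 27.1662
d((-13, -28), (30, 20)) = 64.4438

Closest pair: (6, 13) and (3, 23) with distance 10.4403

The closest pair is (6, 13) and (3, 23) with Euclidean distance 10.4403. For 7 points, brute-force pairwise comparison is shown above. For large n, the divide-and-conquer algorithm (sort by x, recurse on halves, check the dividing strip) achieves O(n log n).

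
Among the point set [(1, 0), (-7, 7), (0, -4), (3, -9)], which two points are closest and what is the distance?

Computing all pairwise distances among 4 points:

d((1, 0), (-7, 7)) = 10.6301
d((1, 0), (0, -4)) = 4.1231 <-- minimum
d((1, 0), (3, -9)) = 9.2195
d((-7, 7), (0, -4)) = 13.0384
d((-7, 7), (3, -9)) = 18.868
d((0, -4), (3, -9)) = 5.831

Closest pair: (1, 0) and (0, -4) with distance 4.1231

The closest pair is (1, 0) and (0, -4) with Euclidean distance 4.1231. For 4 points, brute-force pairwise comparison is shown above. For large n, the divide-and-conquer algorithm (sort by x, recurse on halves, check the dividing strip) achieves O(n log n).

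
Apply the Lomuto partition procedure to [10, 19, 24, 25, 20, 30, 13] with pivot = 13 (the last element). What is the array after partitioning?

Lomuto partition with pivot = 13:

Initial array: [10, 19, 24, 25, 20, 30, 13]

arr[0]=10 <= 13: swap with position 0, array becomes [10, 19, 24, 25, 20, 30, 13]
arr[1]=19 > 13: no swap
arr[2]=24 > 13: no swap
arr[3]=25 > 13: no swap
arr[4]=20 > 13: no swap
arr[5]=30 > 13: no swap

Place pivot at position 1: [10, 13, 24, 25, 20, 30, 19]
Pivot position: 1

After partitioning with pivot 13, the array becomes [10, 13, 24, 25, 20, 30, 19]. The pivot is placed at index 1. All elements to the left of the pivot are <= 13, and all elements to the right are > 13.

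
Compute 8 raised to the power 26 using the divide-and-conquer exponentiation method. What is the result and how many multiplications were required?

Computing 8^26 by squaring (build up from 8^1; each line after the first costs one multiplication):

8^1 = 8
8^2 = (8^1)^2 = 8^2 = 64
8^3 = 8 * 8^2 = 8 * 64 = 512
8^6 = (8^3)^2 = 512^2 = 262144
8^12 = (8^6)^2 = 262144^2 = 68719476736
8^13 = 8 * 8^12 = 8 * 68719476736 = 549755813888
8^26 = (8^13)^2 = 549755813888^2 = 302231454903657293676544

Result: 302231454903657293676544
Multiplications needed: 6 (6 lines after 8^1)

8^26 = 302231454903657293676544. Using exponentiation by squaring, this requires 6 multiplications. The key idea: if the exponent is even, square the half-power; if odd, multiply by the base once.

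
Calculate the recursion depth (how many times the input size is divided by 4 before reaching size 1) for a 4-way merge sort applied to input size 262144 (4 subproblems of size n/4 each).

For divide and conquer with division factor 4:

Problem sizes at each level:
Level 0: 262144
Level 1: 65536
Level 2: 16384
Level 3: 4096
Level 4: 1024
Level 5: 256
Level 6: 64
Level 7: 16
Level 8: 4
Level 9: 1

The root is level 0 and the size-1 base case is level 9 (the tree spans levels 0 through 9, i.e. 10 levels counting the root), so the depth is the number of divisions: log_4(262144) = 9

The recursion tree depth is log_4(262144) = 9. At each level, the problem size is divided by 4, so it takes 9 divisions to reduce to a base case of size 1. The algorithm makes 4 recursive calls at each level.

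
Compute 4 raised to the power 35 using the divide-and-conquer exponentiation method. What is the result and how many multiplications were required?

Computing 4^35 by squaring (build up from 4^1; each line after the first costs one multiplication):

4^1 = 4
4^2 = (4^1)^2 = 4^2 = 16
4^4 = (4^2)^2 = 16^2 = 256
4^8 = (4^4)^2 = 256^2 = 65536
4^16 = (4^8)^2 = 65536^2 = 4294967296
4^17 = 4 * 4^16 = 4 * 4294967296 = 17179869184
4^34 = (4^17)^2 = 17179869184^2 = 295147905179352825856
4^35 = 4 * 4^34 = 4 * 295147905179352825856 = 1180591620717411303424

Result: 1180591620717411303424
Multiplications needed: 7 (7 lines after 4^1)

4^35 = 1180591620717411303424. Using exponentiation by squaring, this requires 7 multiplications. The key idea: if the exponent is even, square the half-power; if odd, multiply by the base once.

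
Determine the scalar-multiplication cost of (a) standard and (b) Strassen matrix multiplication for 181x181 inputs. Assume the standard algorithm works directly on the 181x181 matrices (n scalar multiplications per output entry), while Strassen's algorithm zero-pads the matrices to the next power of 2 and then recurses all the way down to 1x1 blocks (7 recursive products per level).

Matrix multiplication for 181x181 matrices:

Strassen's algorithm requires power-of-2 dimensions. Pad 181x181 to 256x256 (next power of 2).

Standard algorithm: 181^3 = 5929741 multiplications
Strassen's algorithm: 7^(log2(256)) = 7^8 = 5764801 multiplications
Savings: 5929741 - 5764801 = 164940 multiplications

Standard: 5929741 multiplications (181^3). Strassen: 5764801 multiplications (7^8, after padding to 256x256). Strassen reduces 8 recursive multiplications to 7 at each level.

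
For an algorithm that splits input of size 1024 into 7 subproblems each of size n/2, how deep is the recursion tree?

For divide and conquer with division factor 2:

Problem sizes at each level:
Level 0: 1024
Level 1: 512
Level 2: 256
Level 3: 128
Level 4: 64
Level 5: 32
Level 6: 16
Level 7: 8
Level 8: 4
Level 9: 2
Level 10: 1

The root is level 0 and the size-1 base case is level 10 (the tree spans levels 0 through 10, i.e. 11 levels counting the root), so the depth is the number of divisions: log_2(1024) = 10

The recursion tree depth is log_2(1024) = 10. At each level, the problem size is divided by 2, so it takes 10 divisions to reduce to a base case of size 1. The algorithm makes 7 recursive calls at each level.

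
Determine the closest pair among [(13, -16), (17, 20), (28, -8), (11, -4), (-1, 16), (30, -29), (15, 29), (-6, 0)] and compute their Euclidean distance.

Computing all pairwise distances among 8 points:

d((13, -16), (17, 20)) = 36.2215
d((13, -16), (28, -8)) = 17.0
d((13, -16), (11, -4)) = 12.1655
d((13, -16), (-1, 16)) = 34.9285
d((13, -16), (30, -29)) = 21.4009
d((13, -16), (15, 29)) = 45.0444
d((13, -16), (-6, 0)) = 24.8395
d((17, 20), (28, -8)) = 30.0832
d((17, 20), (11, -4)) = 24.7386
d((17, 20), (-1, 16)) = 18.4391
d((17, 20), (30, -29)) = 50.6952
d((17, 20), (15, 29)) = 9.2195 <-- minimum
d((17, 20), (-6, 0)) = 30.4795
d((28, -8), (11, -4)) = 17.4642
d((28, -8), (-1, 16)) = 37.6431
d((28, -8), (30, -29)) = 21.095
d((28, -8), (15, 29)) = 39.2173
d((28, -8), (-6, 0)) = 34.9285
d((11, -4), (-1, 16)) = 23.3238
d((11, -4), (30, -29)) = 31.4006
d((11, -4), (15, 29)) = 33.2415
d((11, -4), (-6, 0)) = 17.4642
d((-1, 16), (30, -29)) = 54.6443
d((-1, 16), (15, 29)) = 20.6155
d((-1, 16), (-6, 0)) = 16.7631
d((30, -29), (15, 29)) = 59.9083
d((30, -29), (-6, 0)) = 46.2277
d((15, 29), (-6, 0)) = 35.805

Closest pair: (17, 20) and (15, 29) with distance 9.2195

The closest pair is (17, 20) and (15, 29) with Euclidean distance 9.2195. For 8 points, brute-force pairwise comparison is shown above. For large n, the divide-and-conquer algorithm (sort by x, recurse on halves, check the dividing strip) achieves O(n log n).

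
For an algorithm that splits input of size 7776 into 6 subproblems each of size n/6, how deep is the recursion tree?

For divide and conquer with division factor 6:

Problem sizes at each level:
Level 0: 7776
Level 1: 1296
Level 2: 216
Level 3: 36
Level 4: 6
Level 5: 1

The root is level 0 and the size-1 base case is level 5 (the tree spans levels 0 through 5, i.e. 6 levels counting the root), so the depth is the number of divisions: log_6(7776) = 5

The recursion tree depth is log_6(7776) = 5. At each level, the problem size is divided by 6, so it takes 5 divisions to reduce to a base case of size 1. The algorithm makes 6 recursive calls at each level.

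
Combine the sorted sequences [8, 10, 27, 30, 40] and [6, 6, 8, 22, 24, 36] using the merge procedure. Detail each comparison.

Merging process:

Compare 8 vs 6: take 6 from right. Merged: [6]
Compare 8 vs 6: take 6 from right. Merged: [6, 6]
Compare 8 vs 8: take 8 from left. Merged: [6, 6, 8]
Compare 10 vs 8: take 8 from right. Merged: [6, 6, 8, 8]
Compare 10 vs 22: take 10 from left. Merged: [6, 6, 8, 8, 10]
Compare 27 vs 22: take 22 from right. Merged: [6, 6, 8, 8, 10, 22]
Compare 27 vs 24: take 24 from right. Merged: [6, 6, 8, 8, 10, 22, 24]
Compare 27 vs 36: take 27 from left. Merged: [6, 6, 8, 8, 10, 22, 24, 27]
Compare 30 vs 36: take 30 from left. Merged: [6, 6, 8, 8, 10, 22, 24, 27, 30]
Compare 40 vs 36: take 36 from right. Merged: [6, 6, 8, 8, 10, 22, 24, 27, 30, 36]
Append remaining from left: [40]. Merged: [6, 6, 8, 8, 10, 22, 24, 27, 30, 36, 40]

Final merged array: [6, 6, 8, 8, 10, 22, 24, 27, 30, 36, 40]
Total comparisons: 10

The merged array is [6, 6, 8, 8, 10, 22, 24, 27, 30, 36, 40], requiring 10 comparisons. The merge step runs in O(n) time where n is the total number of elements.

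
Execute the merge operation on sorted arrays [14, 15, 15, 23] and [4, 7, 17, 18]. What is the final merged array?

Merging process:

Compare 14 vs 4: take 4 from right. Merged: [4]
Compare 14 vs 7: take 7 from right. Merged: [4, 7]
Compare 14 vs 17: take 14 from left. Merged: [4, 7, 14]
Compare 15 vs 17: take 15 from left. Merged: [4, 7, 14, 15]
Compare 15 vs 17: take 15 from left. Merged: [4, 7, 14, 15, 15]
Compare 23 vs 17: take 17 from right. Merged: [4, 7, 14, 15, 15, 17]
Compare 23 vs 18: take 18 from right. Merged: [4, 7, 14, 15, 15, 17, 18]
Append remaining from left: [23]. Merged: [4, 7, 14, 15, 15, 17, 18, 23]

Final merged array: [4, 7, 14, 15, 15, 17, 18, 23]
Total comparisons: 7

The merged array is [4, 7, 14, 15, 15, 17, 18, 23], requiring 7 comparisons. The merge step runs in O(n) time where n is the total number of elements.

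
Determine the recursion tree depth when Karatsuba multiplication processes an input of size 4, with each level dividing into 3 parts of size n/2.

For divide and conquer with division factor 2:

Problem sizes at each level:
Level 0: 4
Level 1: 2
Level 2: 1

The root is level 0 and the size-1 base case is level 2 (the tree spans levels 0 through 2, i.e. 3 levels counting the root), so the depth is the number of divisions: log_2(4) = 2

The recursion tree depth is log_2(4) = 2. At each level, the problem size is divided by 2, so it takes 2 divisions to reduce to a base case of size 1. The algorithm makes 3 recursive calls at each level.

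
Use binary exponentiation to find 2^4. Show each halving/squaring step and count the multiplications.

Computing 2^4 by squaring (build up from 2^1; each line after the first costs one multiplication):

2^1 = 2
2^2 = (2^1)^2 = 2^2 = 4
2^4 = (2^2)^2 = 4^2 = 16

Result: 16
Multiplications needed: 2 (2 lines after 2^1)

2^4 = 16. Using exponentiation by squaring, this requires 2 multiplications. The key idea: if the exponent is even, square the half-power; if odd, multiply by the base once.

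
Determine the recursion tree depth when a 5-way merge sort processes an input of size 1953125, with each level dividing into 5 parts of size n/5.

For divide and conquer with division factor 5:

Problem sizes at each level:
Level 0: 1953125
Level 1: 390625
Level 2: 78125
Level 3: 15625
Level 4: 3125
Level 5: 625
Level 6: 125
Level 7: 25
Level 8: 5
Level 9: 1

The root is level 0 and the size-1 base case is level 9 (the tree spans levels 0 through 9, i.e. 10 levels counting the root), so the depth is the number of divisions: log_5(1953125) = 9

The recursion tree depth is log_5(1953125) = 9. At each level, the problem size is divided by 5, so it takes 9 divisions to reduce to a base case of size 1. The algorithm makes 5 recursive calls at each level.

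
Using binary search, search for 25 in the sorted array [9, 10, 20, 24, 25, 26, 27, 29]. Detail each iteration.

Binary search for 25 in [9, 10, 20, 24, 25, 26, 27, 29]:

lo=0, hi=7, mid=3, arr[mid]=24 -> 24 < 25, search right half
lo=4, hi=7, mid=5, arr[mid]=26 -> 26 > 25, search left half
lo=4, hi=4, mid=4, arr[mid]=25 -> Found target at index 4!

Binary search finds 25 at index 4 after 3 comparisons. The search repeatedly halves the search space by comparing with the middle element.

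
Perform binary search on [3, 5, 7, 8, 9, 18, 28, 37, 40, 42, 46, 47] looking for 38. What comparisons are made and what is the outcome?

Binary search for 38 in [3, 5, 7, 8, 9, 18, 28, 37, 40, 42, 46, 47]:

lo=0, hi=11, mid=5, arr[mid]=18 -> 18 < 38, search right half
lo=6, hi=11, mid=8, arr[mid]=40 -> 40 > 38, search left half
lo=6, hi=7, mid=6, arr[mid]=28 -> 28 < 38, search right half
lo=7, hi=7, mid=7, arr[mid]=37 -> 37 < 38, search right half
lo=8 > hi=7, target 38 not found

Binary search determines that 38 is not in the array after 4 comparisons. The search space was exhausted without finding the target.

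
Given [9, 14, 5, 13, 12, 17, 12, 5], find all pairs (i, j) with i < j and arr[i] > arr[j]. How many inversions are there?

Finding inversions in [9, 14, 5, 13, 12, 17, 12, 5]:

(0, 2): arr[0]=9 > arr[2]=5
(0, 7): arr[0]=9 > arr[7]=5
(1, 2): arr[1]=14 > arr[2]=5
(1, 3): arr[1]=14 > arr[3]=13
(1, 4): arr[1]=14 > arr[4]=12
(1, 6): arr[1]=14 > arr[6]=12
(1, 7): arr[1]=14 > arr[7]=5
(3, 4): arr[3]=13 > arr[4]=12
(3, 6): arr[3]=13 > arr[6]=12
(3, 7): arr[3]=13 > arr[7]=5
(4, 7): arr[4]=12 > arr[7]=5
(5, 6): arr[5]=17 > arr[6]=12
(5, 7): arr[5]=17 > arr[7]=5
(6, 7): arr[6]=12 > arr[7]=5

Total inversions: 14

The array has 14 inversion(s): (0,2), (0,7), (1,2), (1,3), (1,4), (1,6), (1,7), (3,4), (3,6), (3,7), (4,7), (5,6), (5,7), (6,7). Each pair (i,j) satisfies i < j and arr[i] > arr[j].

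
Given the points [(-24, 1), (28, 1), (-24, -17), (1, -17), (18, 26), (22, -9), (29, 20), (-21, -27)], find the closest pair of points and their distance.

Computing all pairwise distances among 8 points:

d((-24, 1), (28, 1)) = 52.0
d((-24, 1), (-24, -17)) = 18.0
d((-24, 1), (1, -17)) = 30.8058
d((-24, 1), (18, 26)) = 48.8774
d((-24, 1), (22, -9)) = 47.0744
d((-24, 1), (29, 20)) = 56.3028
d((-24, 1), (-21, -27)) = 28.1603
d((28, 1), (-24, -17)) = 55.0273
d((28, 1), (1, -17)) = 32.45
d((28, 1), (18, 26)) = 26.9258
d((28, 1), (22, -9)) = 11.6619
d((28, 1), (29, 20)) = 19.0263
d((28, 1), (-21, -27)) = 56.4358
d((-24, -17), (1, -17)) = 25.0
d((-24, -17), (18, 26)) = 60.1082
d((-24, -17), (22, -9)) = 46.6905
d((-24, -17), (29, 20)) = 64.6375
d((-24, -17), (-21, -27)) = 10.4403 <-- minimum
d((1, -17), (18, 26)) = 46.2385
d((1, -17), (22, -9)) = 22.4722
d((1, -17), (29, 20)) = 46.4004
d((1, -17), (-21, -27)) = 24.1661
d((18, 26), (22, -9)) = 35.2278
d((18, 26), (29, 20)) = 12.53
d((18, 26), (-21, -27)) = 65.8027
d((22, -9), (29, 20)) = 29.8329
d((22, -9), (-21, -27)) = 46.6154
d((29, 20), (-21, -27)) = 68.6222

Closest pair: (-24, -17) and (-21, -27) with distance 10.4403

The closest pair is (-24, -17) and (-21, -27) with Euclidean distance 10.4403. For 8 points, brute-force pairwise comparison is shown above. For large n, the divide-and-conquer algorithm (sort by x, recurse on halves, check the dividing strip) achieves O(n log n).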